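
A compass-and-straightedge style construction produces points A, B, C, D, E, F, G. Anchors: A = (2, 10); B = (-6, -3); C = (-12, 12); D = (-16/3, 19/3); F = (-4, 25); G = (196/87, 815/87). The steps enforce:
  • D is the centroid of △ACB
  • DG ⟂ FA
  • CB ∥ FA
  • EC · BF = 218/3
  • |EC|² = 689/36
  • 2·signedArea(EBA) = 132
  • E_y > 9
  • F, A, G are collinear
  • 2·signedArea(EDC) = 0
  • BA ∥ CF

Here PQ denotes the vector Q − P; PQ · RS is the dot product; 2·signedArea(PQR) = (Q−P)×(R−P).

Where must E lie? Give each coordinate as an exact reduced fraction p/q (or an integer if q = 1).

E = (-26/3, 55/6)

1. E_x = -26/3  [2·signedArea(EDC) = 0 ∩ 2·signedArea(EBA) = 132]
2. E_y = 55/6  [2·signedArea(EDC) = 0 ∩ 2·signedArea(EBA) = 132]
   → E = (-26/3, 55/6)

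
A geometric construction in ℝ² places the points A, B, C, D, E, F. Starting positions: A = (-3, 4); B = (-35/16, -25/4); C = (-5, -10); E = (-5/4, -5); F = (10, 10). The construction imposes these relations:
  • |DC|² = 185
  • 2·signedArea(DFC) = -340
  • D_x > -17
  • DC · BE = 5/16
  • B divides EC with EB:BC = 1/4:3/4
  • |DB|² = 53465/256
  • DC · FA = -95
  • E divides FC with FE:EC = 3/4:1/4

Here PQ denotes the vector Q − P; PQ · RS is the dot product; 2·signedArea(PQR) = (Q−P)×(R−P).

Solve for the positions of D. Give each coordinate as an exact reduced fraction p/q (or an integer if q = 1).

D = (-16, -2)

1. D_x = -16  [DC · BE = 5/16 ∩ DC · FA = -95]
2. D_y = -2  [DC · BE = 5/16 ∩ DC · FA = -95]
   → D = (-16, -2)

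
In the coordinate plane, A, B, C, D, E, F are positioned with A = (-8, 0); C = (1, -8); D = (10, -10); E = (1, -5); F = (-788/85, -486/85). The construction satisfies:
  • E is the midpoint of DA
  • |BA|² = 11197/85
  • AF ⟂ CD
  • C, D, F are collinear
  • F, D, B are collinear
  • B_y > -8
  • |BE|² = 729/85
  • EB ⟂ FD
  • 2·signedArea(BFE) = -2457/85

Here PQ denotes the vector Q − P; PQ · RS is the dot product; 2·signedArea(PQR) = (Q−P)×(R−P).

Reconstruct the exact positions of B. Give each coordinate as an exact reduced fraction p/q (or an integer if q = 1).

B = (31/85, -668/85)

1. B_x = 31/85  [F, D, B are collinear ∩ EB ⟂ FD]
2. B_y = -668/85  [F, D, B are collinear ∩ EB ⟂ FD]
   → B = (31/85, -668/85)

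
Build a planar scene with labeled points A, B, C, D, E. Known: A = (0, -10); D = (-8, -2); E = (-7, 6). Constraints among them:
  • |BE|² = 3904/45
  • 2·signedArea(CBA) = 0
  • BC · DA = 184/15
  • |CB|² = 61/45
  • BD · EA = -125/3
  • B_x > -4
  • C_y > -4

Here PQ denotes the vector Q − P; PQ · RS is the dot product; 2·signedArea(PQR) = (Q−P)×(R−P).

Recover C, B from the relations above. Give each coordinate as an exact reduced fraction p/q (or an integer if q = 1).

B = (-49/15, -38/15)
C = (-14/5, -18/5)

1. B_x = -49/15  [line -7·x + 16·y + 53/3 = 0 ∩ |BE|² = 3904/45]
2. B_y = -38/15  [line -7·x + 16·y + 53/3 = 0 ∩ |BE|² = 3904/45]
   → B = (-49/15, -38/15)
3. C_x = -14/5  [2·signedArea(CBA) = 0 ∩ BC · DA = 184/15]
4. C_y = -18/5  [2·signedArea(CBA) = 0 ∩ BC · DA = 184/15]
   → C = (-14/5, -18/5)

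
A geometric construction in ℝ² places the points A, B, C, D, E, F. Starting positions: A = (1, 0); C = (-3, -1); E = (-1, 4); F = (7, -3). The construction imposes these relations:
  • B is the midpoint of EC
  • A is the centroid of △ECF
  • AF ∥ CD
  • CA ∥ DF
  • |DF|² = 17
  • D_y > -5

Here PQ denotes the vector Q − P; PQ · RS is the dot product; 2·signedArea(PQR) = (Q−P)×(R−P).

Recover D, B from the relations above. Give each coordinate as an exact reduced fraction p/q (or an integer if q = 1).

B = (-2, 3/2)
D = (3, -4)

1. D_x = 3  [CA ∥ DF ∩ AF ∥ CD]
2. D_y = -4  [CA ∥ DF ∩ AF ∥ CD]
   → D = (3, -4)
3. B_x = -2  [B is the midpoint of EC]
4. B_y = 3/2  [B is the midpoint of EC]
   → B = (-2, 3/2)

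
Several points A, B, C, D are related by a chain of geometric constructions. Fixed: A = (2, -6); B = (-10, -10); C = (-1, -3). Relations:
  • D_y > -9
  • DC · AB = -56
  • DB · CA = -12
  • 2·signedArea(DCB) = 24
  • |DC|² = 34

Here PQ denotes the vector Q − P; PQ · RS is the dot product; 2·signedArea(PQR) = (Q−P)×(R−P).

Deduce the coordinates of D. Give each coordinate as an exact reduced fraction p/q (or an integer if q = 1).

D = (-4, -8)

1. D_x = -4  [2·signedArea(DCB) = 24 ∩ DB · CA = -12]
2. D_y = -8  [2·signedArea(DCB) = 24 ∩ DB · CA = -12]
   → D = (-4, -8)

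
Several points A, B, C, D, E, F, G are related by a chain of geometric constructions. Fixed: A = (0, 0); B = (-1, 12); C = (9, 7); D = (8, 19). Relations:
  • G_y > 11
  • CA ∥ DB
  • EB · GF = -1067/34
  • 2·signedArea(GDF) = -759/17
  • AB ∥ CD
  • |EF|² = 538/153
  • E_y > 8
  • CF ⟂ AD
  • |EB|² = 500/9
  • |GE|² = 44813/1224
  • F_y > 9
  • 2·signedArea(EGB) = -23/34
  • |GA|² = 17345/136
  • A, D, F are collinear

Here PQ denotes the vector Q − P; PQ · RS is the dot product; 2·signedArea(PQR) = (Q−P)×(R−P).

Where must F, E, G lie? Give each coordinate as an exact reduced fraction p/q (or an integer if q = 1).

1. F_x = 328/85  [A, D, F are collinear ∩ CF ⟂ AD]
2. F_y = 779/85  [A, D, F are collinear ∩ CF ⟂ AD]
   → F = (328/85, 779/85)
3. G_x = 73/340  [line 836/85·x + -352/85·y + 759/17 = 0 ∩ |GA|² = 17345/136]
4. G_y = 3839/340  [line 836/85·x + -352/85·y + 759/17 = 0 ∩ |GA|² = 17345/136]
   → G = (73/340, 3839/340)
5. E_x = 17/3  [2·signedArea(EGB) = -23/34 ∩ EB · GF = -1067/34]
6. E_y = 26/3  [2·signedArea(EGB) = -23/34 ∩ EB · GF = -1067/34]
   → E = (17/3, 26/3)

E = (17/3, 26/3)
F = (328/85, 779/85)
G = (73/340, 3839/340)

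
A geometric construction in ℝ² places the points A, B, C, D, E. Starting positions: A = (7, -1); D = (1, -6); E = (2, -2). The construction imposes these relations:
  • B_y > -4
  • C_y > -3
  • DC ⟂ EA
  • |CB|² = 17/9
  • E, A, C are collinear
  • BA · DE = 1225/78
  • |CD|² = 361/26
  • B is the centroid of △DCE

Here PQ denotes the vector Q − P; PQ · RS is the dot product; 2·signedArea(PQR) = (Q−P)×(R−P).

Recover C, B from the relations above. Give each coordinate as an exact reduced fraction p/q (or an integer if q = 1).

B = (85/78, -269/78)
C = (7/26, -61/26)

1. C_x = 7/26  [E, A, C are collinear ∩ DC ⟂ EA]
2. C_y = -61/26  [E, A, C are collinear ∩ DC ⟂ EA]
   → C = (7/26, -61/26)
3. B_x = 85/78  [B is the centroid of △DCE]
4. B_y = -269/78  [B is the centroid of △DCE]
   → B = (85/78, -269/78)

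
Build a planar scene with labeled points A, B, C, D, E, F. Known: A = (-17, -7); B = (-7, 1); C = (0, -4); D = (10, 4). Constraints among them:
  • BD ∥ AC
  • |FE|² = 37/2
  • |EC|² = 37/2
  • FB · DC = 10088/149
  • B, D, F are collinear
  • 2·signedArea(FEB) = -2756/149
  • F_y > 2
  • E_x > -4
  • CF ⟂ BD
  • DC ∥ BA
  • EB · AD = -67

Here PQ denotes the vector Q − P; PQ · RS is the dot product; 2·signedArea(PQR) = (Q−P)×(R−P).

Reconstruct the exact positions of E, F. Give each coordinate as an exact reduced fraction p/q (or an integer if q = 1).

1. F_x = -159/149  [B, D, F are collinear ∩ CF ⟂ BD]
2. F_y = 305/149  [B, D, F are collinear ∩ CF ⟂ BD]
   → F = (-159/149, 305/149)
3. E_x = -7/2  [EB · AD = -67 ∩ 2·signedArea(FEB) = -2756/149]
4. E_y = -3/2  [EB · AD = -67 ∩ 2·signedArea(FEB) = -2756/149]
   → E = (-7/2, -3/2)

E = (-7/2, -3/2)
F = (-159/149, 305/149)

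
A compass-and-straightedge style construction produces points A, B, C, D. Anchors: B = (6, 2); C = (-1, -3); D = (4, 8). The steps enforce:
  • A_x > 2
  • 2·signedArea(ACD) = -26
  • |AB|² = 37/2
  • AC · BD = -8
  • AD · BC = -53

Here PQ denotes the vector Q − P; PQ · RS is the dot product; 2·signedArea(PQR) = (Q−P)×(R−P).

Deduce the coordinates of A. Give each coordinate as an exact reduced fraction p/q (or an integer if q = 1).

A = (5/2, -1/2)

1. A_x = 5/2  [AD · BC = -53 ∩ AC · BD = -8]
2. A_y = -1/2  [AD · BC = -53 ∩ AC · BD = -8]
   → A = (5/2, -1/2)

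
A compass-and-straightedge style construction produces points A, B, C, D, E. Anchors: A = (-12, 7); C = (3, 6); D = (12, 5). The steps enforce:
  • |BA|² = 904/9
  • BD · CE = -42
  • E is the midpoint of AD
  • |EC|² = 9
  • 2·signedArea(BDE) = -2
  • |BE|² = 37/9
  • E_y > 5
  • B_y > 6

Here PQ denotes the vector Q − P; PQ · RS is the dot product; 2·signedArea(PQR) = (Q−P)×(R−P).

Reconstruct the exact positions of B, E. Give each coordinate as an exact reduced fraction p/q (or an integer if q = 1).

B = (-2, 19/3)
E = (0, 6)

1. E_x = 0  [E is the midpoint of AD]
2. E_y = 6  [E is the midpoint of AD]
   → E = (0, 6)
3. B_x = -2  [2·signedArea(BDE) = -2 ∩ BD · CE = -42]
4. B_y = 19/3  [2·signedArea(BDE) = -2 ∩ BD · CE = -42]
   → B = (-2, 19/3)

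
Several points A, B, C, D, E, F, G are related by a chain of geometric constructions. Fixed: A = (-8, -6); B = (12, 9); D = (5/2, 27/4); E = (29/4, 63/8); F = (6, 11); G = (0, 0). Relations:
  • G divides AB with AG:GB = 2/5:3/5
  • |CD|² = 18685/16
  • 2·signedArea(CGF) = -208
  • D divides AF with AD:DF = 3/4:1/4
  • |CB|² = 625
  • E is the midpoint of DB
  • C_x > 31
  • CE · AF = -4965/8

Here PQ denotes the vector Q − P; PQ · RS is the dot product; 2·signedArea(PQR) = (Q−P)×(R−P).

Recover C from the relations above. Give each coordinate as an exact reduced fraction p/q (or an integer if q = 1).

1. C_x = 32  [2·signedArea(CGF) = -208 ∩ CE · AF = -4965/8]
2. C_y = 24  [2·signedArea(CGF) = -208 ∩ CE · AF = -4965/8]
   → C = (32, 24)

C = (32, 24)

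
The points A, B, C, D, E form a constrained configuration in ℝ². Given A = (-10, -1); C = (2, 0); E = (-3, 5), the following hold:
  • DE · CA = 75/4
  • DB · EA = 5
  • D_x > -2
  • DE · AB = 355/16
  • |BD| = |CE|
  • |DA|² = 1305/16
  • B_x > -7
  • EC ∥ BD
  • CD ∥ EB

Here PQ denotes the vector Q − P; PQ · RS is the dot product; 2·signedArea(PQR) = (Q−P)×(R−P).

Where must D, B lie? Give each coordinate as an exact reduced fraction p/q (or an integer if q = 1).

B = (-6, 19/4)
D = (-1, -1/4)

1. D_x = -1  [line 12·x + 1·y + 49/4 = 0 ∩ |DA|² = 1305/16]
2. D_y = -1/4  [line 12·x + 1·y + 49/4 = 0 ∩ |DA|² = 1305/16]
   → D = (-1, -1/4)
3. B_x = -6  [DE · AB = 355/16 ∩ EC ∥ BD]
4. B_y = 19/4  [DE · AB = 355/16 ∩ EC ∥ BD]
   → B = (-6, 19/4)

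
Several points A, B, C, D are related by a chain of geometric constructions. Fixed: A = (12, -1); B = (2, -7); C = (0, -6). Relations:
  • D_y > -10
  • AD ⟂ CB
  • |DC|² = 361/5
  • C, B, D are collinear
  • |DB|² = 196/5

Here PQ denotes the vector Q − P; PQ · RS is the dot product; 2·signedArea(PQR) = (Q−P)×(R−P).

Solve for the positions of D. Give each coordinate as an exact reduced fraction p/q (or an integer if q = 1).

D = (38/5, -49/5)

1. D_x = 38/5  [C, B, D are collinear ∩ AD ⟂ CB]
2. D_y = -49/5  [C, B, D are collinear ∩ AD ⟂ CB]
   → D = (38/5, -49/5)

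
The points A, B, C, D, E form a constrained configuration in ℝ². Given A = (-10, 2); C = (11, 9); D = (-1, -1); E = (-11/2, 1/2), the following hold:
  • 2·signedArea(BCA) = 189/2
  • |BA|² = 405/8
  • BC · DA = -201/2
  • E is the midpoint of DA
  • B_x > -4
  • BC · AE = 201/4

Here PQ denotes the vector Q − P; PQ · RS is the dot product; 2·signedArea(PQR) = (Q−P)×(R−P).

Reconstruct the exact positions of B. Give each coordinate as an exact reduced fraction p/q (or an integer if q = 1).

B = (-13/4, -1/4)

1. B_x = -13/4  [BC · DA = -201/2 ∩ 2·signedArea(BCA) = 189/2]
2. B_y = -1/4  [BC · DA = -201/2 ∩ 2·signedArea(BCA) = 189/2]
   → B = (-13/4, -1/4)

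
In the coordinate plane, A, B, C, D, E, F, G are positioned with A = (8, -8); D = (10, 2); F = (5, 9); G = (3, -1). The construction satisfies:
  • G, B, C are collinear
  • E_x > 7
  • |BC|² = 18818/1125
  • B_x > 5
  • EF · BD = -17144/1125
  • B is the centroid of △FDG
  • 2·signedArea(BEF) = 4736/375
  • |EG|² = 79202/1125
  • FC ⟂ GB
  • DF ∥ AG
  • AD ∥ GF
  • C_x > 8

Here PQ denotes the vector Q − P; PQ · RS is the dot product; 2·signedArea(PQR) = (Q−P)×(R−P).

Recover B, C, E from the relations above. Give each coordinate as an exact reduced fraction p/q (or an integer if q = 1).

B = (6, 10/3)
C = (1041/125, 837/125)
E = (972/125, 2212/375)

1. B_x = 6  [B is the centroid of △FDG]
2. B_y = 10/3  [B is the centroid of △FDG]
   → B = (6, 10/3)
3. C_x = 1041/125  [G, B, C are collinear ∩ FC ⟂ GB]
4. C_y = 837/125  [G, B, C are collinear ∩ FC ⟂ GB]
   → C = (1041/125, 837/125)
5. E_x = 972/125  [EF · BD = -17144/1125 ∩ 2·signedArea(BEF) = 4736/375]
6. E_y = 2212/375  [EF · BD = -17144/1125 ∩ 2·signedArea(BEF) = 4736/375]
   → E = (972/125, 2212/375)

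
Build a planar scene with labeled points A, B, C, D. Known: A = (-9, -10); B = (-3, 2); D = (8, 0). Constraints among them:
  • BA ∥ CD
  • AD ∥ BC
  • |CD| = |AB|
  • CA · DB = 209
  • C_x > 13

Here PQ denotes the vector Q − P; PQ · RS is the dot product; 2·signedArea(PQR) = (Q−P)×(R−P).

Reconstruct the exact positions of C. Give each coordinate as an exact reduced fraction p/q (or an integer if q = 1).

1. C_x = 14  [BA ∥ CD ∩ AD ∥ BC]
2. C_y = 12  [BA ∥ CD ∩ AD ∥ BC]
   → C = (14, 12)

C = (14, 12)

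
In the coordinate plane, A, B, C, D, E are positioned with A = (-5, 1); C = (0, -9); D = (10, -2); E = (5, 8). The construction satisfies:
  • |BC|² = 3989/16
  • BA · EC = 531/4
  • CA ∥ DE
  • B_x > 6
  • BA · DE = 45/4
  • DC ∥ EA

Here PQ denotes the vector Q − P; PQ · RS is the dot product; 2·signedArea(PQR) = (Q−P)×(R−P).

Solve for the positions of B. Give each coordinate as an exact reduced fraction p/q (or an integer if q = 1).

B = (25/4, 11/2)

1. B_x = 25/4  [BA · EC = 531/4 ∩ BA · DE = 45/4]
2. B_y = 11/2  [BA · EC = 531/4 ∩ BA · DE = 45/4]
   → B = (25/4, 11/2)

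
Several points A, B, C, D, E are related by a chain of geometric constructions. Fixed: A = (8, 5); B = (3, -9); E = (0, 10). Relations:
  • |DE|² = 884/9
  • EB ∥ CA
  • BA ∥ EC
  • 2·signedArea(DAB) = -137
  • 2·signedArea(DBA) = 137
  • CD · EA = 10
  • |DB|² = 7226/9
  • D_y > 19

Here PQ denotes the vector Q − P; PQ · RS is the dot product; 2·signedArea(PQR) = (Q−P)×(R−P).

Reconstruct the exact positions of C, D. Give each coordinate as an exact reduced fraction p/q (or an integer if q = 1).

C = (5, 24)
D = (10/3, 58/3)

1. C_x = 5  [EB ∥ CA ∩ BA ∥ EC]
2. C_y = 24  [EB ∥ CA ∩ BA ∥ EC]
   → C = (5, 24)
3. D_x = 10/3  [2·signedArea(DBA) = 137 ∩ CD · EA = 10]
4. D_y = 58/3  [2·signedArea(DBA) = 137 ∩ CD · EA = 10]
   → D = (10/3, 58/3)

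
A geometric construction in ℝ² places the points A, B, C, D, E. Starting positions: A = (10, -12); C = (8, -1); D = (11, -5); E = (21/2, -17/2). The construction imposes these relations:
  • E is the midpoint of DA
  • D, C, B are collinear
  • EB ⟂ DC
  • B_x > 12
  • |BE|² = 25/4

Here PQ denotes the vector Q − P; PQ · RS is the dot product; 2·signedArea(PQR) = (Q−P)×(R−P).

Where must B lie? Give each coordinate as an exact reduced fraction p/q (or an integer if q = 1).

B = (25/2, -7)

1. B_x = 25/2  [D, C, B are collinear ∩ EB ⟂ DC]
2. B_y = -7  [D, C, B are collinear ∩ EB ⟂ DC]
   → B = (25/2, -7)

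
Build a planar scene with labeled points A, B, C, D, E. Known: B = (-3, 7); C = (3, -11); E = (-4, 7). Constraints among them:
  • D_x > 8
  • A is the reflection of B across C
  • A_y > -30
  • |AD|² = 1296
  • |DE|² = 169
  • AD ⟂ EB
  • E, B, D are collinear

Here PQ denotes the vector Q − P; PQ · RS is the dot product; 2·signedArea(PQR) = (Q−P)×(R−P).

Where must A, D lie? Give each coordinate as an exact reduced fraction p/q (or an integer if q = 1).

1. A_x = 9  [A is the reflection of B across C]
2. A_y = -29  [A is the reflection of B across C]
   → A = (9, -29)
3. D_x = 9  [E, B, D are collinear ∩ AD ⟂ EB]
4. D_y = 7  [E, B, D are collinear ∩ AD ⟂ EB]
   → D = (9, 7)

A = (9, -29)
D = (9, 7)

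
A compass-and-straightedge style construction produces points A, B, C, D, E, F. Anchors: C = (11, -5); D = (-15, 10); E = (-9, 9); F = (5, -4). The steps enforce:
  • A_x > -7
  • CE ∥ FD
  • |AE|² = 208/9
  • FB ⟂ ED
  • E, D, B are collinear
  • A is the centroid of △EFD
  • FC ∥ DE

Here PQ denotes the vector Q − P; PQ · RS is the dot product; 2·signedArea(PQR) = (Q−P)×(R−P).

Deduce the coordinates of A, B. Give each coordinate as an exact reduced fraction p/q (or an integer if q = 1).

1. A_x = -19/3  [A is the centroid of △EFD]
2. A_y = 5  [A is the centroid of △EFD]
   → A = (-19/3, 5)
3. B_x = 249/37  [E, D, B are collinear ∩ FB ⟂ ED]
4. B_y = 236/37  [E, D, B are collinear ∩ FB ⟂ ED]
   → B = (249/37, 236/37)

A = (-19/3, 5)
B = (249/37, 236/37)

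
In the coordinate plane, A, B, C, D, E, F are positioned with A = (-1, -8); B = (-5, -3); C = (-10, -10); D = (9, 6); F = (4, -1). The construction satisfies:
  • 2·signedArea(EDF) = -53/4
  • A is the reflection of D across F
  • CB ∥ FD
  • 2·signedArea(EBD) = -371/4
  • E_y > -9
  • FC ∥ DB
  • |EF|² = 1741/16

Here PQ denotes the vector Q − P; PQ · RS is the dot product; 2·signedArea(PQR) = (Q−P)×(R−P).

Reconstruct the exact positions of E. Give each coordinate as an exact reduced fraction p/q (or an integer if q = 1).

E = (-13/4, -17/2)

1. E_x = -13/4  [2·signedArea(EDF) = -53/4 ∩ 2·signedArea(EBD) = -371/4]
2. E_y = -17/2  [2·signedArea(EDF) = -53/4 ∩ 2·signedArea(EBD) = -371/4]
   → E = (-13/4, -17/2)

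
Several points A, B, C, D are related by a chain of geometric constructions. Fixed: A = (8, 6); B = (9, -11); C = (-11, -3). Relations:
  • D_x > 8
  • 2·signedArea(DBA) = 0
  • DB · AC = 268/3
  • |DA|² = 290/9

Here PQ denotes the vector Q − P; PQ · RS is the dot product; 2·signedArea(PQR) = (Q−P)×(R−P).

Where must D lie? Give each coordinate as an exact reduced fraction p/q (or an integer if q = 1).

1. D_x = 25/3  [2·signedArea(DBA) = 0 ∩ DB · AC = 268/3]
2. D_y = 1/3  [2·signedArea(DBA) = 0 ∩ DB · AC = 268/3]
   → D = (25/3, 1/3)

D = (25/3, 1/3)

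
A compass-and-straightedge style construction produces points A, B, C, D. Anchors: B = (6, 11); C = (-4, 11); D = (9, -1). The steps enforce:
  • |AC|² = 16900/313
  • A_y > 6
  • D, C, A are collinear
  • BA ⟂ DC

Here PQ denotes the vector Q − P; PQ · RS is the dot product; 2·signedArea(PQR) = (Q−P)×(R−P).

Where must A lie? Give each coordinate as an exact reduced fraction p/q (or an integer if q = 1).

1. A_x = 438/313  [D, C, A are collinear ∩ BA ⟂ DC]
2. A_y = 1883/313  [D, C, A are collinear ∩ BA ⟂ DC]
   → A = (438/313, 1883/313)

A = (438/313, 1883/313)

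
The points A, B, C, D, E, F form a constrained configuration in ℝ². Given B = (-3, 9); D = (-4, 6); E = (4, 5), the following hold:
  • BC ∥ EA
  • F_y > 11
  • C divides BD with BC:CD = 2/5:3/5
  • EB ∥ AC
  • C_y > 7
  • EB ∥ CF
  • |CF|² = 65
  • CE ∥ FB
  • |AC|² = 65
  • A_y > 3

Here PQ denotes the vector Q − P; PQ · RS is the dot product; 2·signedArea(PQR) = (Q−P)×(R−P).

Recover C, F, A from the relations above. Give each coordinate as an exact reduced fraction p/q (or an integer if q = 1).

A = (18/5, 19/5)
C = (-17/5, 39/5)
F = (-52/5, 59/5)

1. C_x = -17/5  [C divides BD with BC:CD = 2/5:3/5]
2. C_y = 39/5  [C divides BD with BC:CD = 2/5:3/5]
   → C = (-17/5, 39/5)
3. F_x = -52/5  [CE ∥ FB ∩ EB ∥ CF]
4. F_y = 59/5  [CE ∥ FB ∩ EB ∥ CF]
   → F = (-52/5, 59/5)
5. A_x = 18/5  [EB ∥ AC ∩ BC ∥ EA]
6. A_y = 19/5  [EB ∥ AC ∩ BC ∥ EA]
   → A = (18/5, 19/5)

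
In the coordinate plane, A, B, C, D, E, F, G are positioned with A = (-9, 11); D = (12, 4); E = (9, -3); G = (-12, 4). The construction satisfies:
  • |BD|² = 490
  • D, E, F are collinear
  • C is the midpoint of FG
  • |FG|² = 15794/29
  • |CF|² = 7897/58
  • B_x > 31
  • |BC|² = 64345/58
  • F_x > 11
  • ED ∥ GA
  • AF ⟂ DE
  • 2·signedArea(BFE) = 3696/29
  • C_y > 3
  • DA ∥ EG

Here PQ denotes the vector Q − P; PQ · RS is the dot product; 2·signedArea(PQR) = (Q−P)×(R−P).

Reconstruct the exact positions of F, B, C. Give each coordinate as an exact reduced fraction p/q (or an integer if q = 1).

1. F_x = 327/29  [D, E, F are collinear ∩ AF ⟂ DE]
2. F_y = 67/29  [D, E, F are collinear ∩ AF ⟂ DE]
   → F = (327/29, 67/29)
3. C_x = -21/58  [C is the midpoint of FG]
4. C_y = 183/58  [C is the midpoint of FG]
   → C = (-21/58, 183/58)
5. B_x = 915/29  [line 154/29·x + -66/29·y + -5280/29 = 0 ∩ |BC|² = 64345/58]
6. B_y = -185/29  [line 154/29·x + -66/29·y + -5280/29 = 0 ∩ |BC|² = 64345/58]
   → B = (915/29, -185/29)

B = (915/29, -185/29)
C = (-21/58, 183/58)
F = (327/29, 67/29)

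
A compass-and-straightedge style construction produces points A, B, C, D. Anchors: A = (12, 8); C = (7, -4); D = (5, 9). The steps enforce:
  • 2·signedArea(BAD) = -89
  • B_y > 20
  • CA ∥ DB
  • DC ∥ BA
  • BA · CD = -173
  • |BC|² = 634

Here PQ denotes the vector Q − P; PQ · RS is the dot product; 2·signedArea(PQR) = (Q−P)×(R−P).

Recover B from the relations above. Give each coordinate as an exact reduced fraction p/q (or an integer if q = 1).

1. B_x = 10  [DC ∥ BA ∩ CA ∥ DB]
2. B_y = 21  [DC ∥ BA ∩ CA ∥ DB]
   → B = (10, 21)

B = (10, 21)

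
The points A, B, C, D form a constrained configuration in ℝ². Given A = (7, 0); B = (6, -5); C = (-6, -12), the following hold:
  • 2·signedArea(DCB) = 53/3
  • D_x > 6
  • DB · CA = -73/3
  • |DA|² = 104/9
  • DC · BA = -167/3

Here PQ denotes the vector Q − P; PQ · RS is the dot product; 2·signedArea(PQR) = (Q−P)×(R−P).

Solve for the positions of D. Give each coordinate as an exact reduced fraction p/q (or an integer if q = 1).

D = (19/3, -10/3)

1. D_x = 19/3  [DC · BA = -167/3 ∩ 2·signedArea(DCB) = 53/3]
2. D_y = -10/3  [DC · BA = -167/3 ∩ 2·signedArea(DCB) = 53/3]
   → D = (19/3, -10/3)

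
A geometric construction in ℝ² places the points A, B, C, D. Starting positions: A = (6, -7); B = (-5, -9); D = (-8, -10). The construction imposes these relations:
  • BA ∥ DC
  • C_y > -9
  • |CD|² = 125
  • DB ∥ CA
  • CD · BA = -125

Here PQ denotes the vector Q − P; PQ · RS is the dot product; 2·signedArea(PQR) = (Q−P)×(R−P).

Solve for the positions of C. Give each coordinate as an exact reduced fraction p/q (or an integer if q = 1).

1. C_x = 3  [DB ∥ CA ∩ BA ∥ DC]
2. C_y = -8  [DB ∥ CA ∩ BA ∥ DC]
   → C = (3, -8)

C = (3, -8)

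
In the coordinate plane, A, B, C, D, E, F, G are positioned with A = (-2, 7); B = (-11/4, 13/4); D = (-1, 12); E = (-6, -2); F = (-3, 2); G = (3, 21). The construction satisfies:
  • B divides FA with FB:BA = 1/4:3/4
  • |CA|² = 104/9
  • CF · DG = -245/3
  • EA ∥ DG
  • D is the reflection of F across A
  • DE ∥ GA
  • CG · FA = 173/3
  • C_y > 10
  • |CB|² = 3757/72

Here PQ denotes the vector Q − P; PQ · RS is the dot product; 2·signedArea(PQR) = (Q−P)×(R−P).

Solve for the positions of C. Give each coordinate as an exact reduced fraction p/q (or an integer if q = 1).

C = (-4/3, 31/3)

1. C_x = -4/3  [CF · DG = -245/3 ∩ CG · FA = 173/3]
2. C_y = 31/3  [CF · DG = -245/3 ∩ CG · FA = 173/3]
   → C = (-4/3, 31/3)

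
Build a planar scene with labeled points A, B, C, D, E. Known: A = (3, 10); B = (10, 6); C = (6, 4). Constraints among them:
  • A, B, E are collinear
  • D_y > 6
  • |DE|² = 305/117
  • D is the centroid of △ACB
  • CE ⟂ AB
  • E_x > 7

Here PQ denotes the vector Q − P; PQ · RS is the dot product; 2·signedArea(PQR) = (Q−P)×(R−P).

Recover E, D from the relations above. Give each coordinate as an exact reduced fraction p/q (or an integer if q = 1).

1. E_x = 102/13  [A, B, E are collinear ∩ CE ⟂ AB]
2. E_y = 94/13  [A, B, E are collinear ∩ CE ⟂ AB]
   → E = (102/13, 94/13)
3. D_x = 19/3  [D is the centroid of △ACB]
4. D_y = 20/3  [D is the centroid of △ACB]
   → D = (19/3, 20/3)

D = (19/3, 20/3)
E = (102/13, 94/13)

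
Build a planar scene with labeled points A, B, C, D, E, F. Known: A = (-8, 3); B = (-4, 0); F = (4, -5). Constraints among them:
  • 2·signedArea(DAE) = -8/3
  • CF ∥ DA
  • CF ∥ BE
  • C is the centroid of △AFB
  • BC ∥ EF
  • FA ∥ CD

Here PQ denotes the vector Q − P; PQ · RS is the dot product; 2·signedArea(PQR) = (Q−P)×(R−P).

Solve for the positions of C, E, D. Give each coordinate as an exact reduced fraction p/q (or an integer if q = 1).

1. C_x = -8/3  [C is the centroid of △AFB]
2. C_y = -2/3  [C is the centroid of △AFB]
   → C = (-8/3, -2/3)
3. E_x = 8/3  [BC ∥ EF ∩ CF ∥ BE]
4. E_y = -13/3  [BC ∥ EF ∩ CF ∥ BE]
   → E = (8/3, -13/3)
5. D_x = -44/3  [CF ∥ DA ∩ FA ∥ CD]
6. D_y = 22/3  [CF ∥ DA ∩ FA ∥ CD]
   → D = (-44/3, 22/3)

C = (-8/3, -2/3)
D = (-44/3, 22/3)
E = (8/3, -13/3)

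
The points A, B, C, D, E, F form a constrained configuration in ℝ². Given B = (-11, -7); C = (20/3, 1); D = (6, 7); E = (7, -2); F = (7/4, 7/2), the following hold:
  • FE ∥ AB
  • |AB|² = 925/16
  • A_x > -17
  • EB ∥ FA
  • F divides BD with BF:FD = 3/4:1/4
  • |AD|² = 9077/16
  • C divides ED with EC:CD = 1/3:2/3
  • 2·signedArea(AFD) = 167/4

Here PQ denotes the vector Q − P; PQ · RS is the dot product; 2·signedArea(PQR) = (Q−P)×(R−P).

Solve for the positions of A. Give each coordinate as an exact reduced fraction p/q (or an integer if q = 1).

1. A_x = -65/4  [FE ∥ AB ∩ EB ∥ FA]
2. A_y = -3/2  [FE ∥ AB ∩ EB ∥ FA]
   → A = (-65/4, -3/2)

A = (-65/4, -3/2)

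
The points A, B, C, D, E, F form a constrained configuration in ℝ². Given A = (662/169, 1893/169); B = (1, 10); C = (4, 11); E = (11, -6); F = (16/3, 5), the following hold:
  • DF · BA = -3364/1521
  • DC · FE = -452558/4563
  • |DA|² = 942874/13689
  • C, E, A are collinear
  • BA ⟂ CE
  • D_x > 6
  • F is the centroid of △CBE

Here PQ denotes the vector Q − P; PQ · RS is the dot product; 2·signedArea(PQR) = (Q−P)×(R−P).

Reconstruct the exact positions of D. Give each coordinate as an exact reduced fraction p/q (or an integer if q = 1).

1. D_x = 10267/1521  [DF · BA = -3364/1521 ∩ DC · FE = -452558/4563]
2. D_y = 1724/507  [DF · BA = -3364/1521 ∩ DC · FE = -452558/4563]
   → D = (10267/1521, 1724/507)

D = (10267/1521, 1724/507)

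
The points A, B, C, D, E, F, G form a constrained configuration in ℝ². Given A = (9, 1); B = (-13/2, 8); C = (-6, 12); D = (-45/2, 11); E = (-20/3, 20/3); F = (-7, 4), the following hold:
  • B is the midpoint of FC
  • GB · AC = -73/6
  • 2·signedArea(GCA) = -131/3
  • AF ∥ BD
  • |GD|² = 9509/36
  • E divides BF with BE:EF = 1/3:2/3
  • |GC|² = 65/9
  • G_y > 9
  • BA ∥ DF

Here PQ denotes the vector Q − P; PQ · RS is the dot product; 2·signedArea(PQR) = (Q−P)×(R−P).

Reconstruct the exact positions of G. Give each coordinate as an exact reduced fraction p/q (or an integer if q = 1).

G = (-19/3, 28/3)

1. G_x = -19/3  [2·signedArea(GCA) = -131/3 ∩ GB · AC = -73/6]
2. G_y = 28/3  [2·signedArea(GCA) = -131/3 ∩ GB · AC = -73/6]
   → G = (-19/3, 28/3)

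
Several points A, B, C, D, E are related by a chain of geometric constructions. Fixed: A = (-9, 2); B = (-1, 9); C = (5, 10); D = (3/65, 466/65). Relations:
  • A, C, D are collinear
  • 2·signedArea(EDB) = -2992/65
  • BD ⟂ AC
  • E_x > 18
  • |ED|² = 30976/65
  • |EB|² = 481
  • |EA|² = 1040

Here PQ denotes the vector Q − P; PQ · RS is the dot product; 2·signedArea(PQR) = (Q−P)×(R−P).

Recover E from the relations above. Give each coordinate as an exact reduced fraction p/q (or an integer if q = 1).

1. E_x = 19  [line -119/65·x + -68/65·y + 697/13 = 0 ∩ |ED|² = 30976/65]
2. E_y = 18  [line -119/65·x + -68/65·y + 697/13 = 0 ∩ |ED|² = 30976/65]
   → E = (19, 18)

E = (19, 18)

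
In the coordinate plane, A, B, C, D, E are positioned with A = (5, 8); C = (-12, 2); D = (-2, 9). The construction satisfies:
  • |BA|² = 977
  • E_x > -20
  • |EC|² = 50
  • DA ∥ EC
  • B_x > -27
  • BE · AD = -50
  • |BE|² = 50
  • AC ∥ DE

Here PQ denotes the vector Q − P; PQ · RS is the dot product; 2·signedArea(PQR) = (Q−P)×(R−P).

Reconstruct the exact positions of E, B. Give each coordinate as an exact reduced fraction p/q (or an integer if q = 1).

1. E_x = -19  [DA ∥ EC ∩ AC ∥ DE]
2. E_y = 3  [DA ∥ EC ∩ AC ∥ DE]
   → E = (-19, 3)
3. B_x = -26  [line 7·x + -1·y + 186 = 0 ∩ |BE|² = 50]
4. B_y = 4  [line 7·x + -1·y + 186 = 0 ∩ |BE|² = 50]
   → B = (-26, 4)

B = (-26, 4)
E = (-19, 3)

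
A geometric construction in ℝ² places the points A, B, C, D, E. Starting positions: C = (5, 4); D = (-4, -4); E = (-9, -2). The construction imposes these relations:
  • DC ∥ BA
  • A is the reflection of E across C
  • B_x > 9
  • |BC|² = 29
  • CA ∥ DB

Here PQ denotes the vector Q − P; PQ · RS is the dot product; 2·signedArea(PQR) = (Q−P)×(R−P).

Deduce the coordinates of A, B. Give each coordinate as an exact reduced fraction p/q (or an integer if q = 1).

A = (19, 10)
B = (10, 2)

1. A_x = 19  [A is the reflection of E across C]
2. A_y = 10  [A is the reflection of E across C]
   → A = (19, 10)
3. B_x = 10  [DC ∥ BA ∩ CA ∥ DB]
4. B_y = 2  [DC ∥ BA ∩ CA ∥ DB]
   → B = (10, 2)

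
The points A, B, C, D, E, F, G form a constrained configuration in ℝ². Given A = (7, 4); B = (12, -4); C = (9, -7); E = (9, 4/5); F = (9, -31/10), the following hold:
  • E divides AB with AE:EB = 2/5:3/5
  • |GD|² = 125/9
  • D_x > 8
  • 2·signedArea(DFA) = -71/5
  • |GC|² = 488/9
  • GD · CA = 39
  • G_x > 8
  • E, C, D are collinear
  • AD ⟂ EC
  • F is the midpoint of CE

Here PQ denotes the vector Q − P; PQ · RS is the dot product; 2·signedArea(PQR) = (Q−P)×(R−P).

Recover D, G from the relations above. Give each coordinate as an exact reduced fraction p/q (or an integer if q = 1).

D = (9, 4)
G = (25/3, 1/3)

1. D_x = 9  [E, C, D are collinear ∩ AD ⟂ EC]
2. D_y = 4  [E, C, D are collinear ∩ AD ⟂ EC]
   → D = (9, 4)
3. G_x = 25/3  [line 2·x + -11·y + -13 = 0 ∩ |GC|² = 488/9]
4. G_y = 1/3  [line 2·x + -11·y + -13 = 0 ∩ |GC|² = 488/9]
   → G = (25/3, 1/3)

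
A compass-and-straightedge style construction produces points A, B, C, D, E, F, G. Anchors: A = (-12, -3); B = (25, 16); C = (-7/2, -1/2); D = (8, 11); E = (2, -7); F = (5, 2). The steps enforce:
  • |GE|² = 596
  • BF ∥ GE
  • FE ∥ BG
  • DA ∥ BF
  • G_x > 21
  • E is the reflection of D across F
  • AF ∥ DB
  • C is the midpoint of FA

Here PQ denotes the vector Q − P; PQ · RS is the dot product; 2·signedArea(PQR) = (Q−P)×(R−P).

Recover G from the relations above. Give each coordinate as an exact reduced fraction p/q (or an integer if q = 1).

G = (22, 7)

1. G_x = 22  [BF ∥ GE ∩ FE ∥ BG]
2. G_y = 7  [BF ∥ GE ∩ FE ∥ BG]
   → G = (22, 7)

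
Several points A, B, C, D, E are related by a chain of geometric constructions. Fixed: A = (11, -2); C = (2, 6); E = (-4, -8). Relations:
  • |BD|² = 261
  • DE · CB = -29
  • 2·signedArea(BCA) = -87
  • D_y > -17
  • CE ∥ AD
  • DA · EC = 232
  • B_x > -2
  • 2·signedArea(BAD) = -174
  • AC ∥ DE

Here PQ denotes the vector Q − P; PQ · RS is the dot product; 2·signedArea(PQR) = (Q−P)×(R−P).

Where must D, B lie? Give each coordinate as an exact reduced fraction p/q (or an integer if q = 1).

1. D_x = 5  [AC ∥ DE ∩ CE ∥ AD]
2. D_y = -16  [AC ∥ DE ∩ CE ∥ AD]
   → D = (5, -16)
3. B_x = -1  [2·signedArea(BCA) = -87 ∩ DE · CB = -29]
4. B_y = -1  [2·signedArea(BCA) = -87 ∩ DE · CB = -29]
   → B = (-1, -1)

B = (-1, -1)
D = (5, -16)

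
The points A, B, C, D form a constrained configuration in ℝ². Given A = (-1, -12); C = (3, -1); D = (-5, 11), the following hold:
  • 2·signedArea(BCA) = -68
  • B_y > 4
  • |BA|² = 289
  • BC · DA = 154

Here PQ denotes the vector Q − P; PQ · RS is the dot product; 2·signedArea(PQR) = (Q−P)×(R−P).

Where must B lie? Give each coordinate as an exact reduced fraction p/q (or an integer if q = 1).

B = (-1, 5)

1. B_x = -1  [BC · DA = 154 ∩ 2·signedArea(BCA) = -68]
2. B_y = 5  [BC · DA = 154 ∩ 2·signedArea(BCA) = -68]
   → B = (-1, 5)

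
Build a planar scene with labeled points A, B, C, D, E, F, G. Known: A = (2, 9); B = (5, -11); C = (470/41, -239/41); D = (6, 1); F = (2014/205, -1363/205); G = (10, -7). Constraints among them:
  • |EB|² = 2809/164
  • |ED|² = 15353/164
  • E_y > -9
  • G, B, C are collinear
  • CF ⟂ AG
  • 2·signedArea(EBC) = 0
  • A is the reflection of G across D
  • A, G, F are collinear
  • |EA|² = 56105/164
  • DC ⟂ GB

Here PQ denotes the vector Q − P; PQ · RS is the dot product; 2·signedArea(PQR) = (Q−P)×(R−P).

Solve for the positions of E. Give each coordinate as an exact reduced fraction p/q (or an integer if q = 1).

E = (675/82, -345/41)

1. E_x = 675/82  [line -212/41·x + 265/41·y + 3975/41 = 0 ∩ |EB|² = 2809/164]
2. E_y = -345/41  [line -212/41·x + 265/41·y + 3975/41 = 0 ∩ |EB|² = 2809/164]
   → E = (675/82, -345/41)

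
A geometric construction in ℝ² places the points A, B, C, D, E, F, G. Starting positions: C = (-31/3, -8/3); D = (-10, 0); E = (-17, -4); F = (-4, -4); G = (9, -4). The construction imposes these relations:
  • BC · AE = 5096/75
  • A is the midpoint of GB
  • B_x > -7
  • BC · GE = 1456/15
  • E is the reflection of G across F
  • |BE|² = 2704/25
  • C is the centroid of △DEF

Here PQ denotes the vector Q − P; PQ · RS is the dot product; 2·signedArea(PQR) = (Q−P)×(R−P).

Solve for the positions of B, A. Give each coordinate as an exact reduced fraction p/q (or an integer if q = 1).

1. B_x = -33/5  [BC · GE = 1456/15]
2. B_y = -4  [|BE|² = 2704/25]
   → B = (-33/5, -4)
3. A_x = 6/5  [A is the midpoint of GB]
4. A_y = -4  [A is the midpoint of GB]
   → A = (6/5, -4)

A = (6/5, -4)
B = (-33/5, -4)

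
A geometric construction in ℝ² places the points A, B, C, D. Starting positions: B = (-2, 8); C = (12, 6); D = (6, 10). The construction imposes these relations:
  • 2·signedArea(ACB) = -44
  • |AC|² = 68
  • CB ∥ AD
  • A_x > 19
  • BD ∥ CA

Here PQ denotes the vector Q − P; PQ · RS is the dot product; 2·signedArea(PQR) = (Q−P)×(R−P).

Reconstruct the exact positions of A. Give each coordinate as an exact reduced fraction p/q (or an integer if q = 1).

A = (20, 8)

1. A_x = 20  [CB ∥ AD ∩ BD ∥ CA]
2. A_y = 8  [CB ∥ AD ∩ BD ∥ CA]
   → A = (20, 8)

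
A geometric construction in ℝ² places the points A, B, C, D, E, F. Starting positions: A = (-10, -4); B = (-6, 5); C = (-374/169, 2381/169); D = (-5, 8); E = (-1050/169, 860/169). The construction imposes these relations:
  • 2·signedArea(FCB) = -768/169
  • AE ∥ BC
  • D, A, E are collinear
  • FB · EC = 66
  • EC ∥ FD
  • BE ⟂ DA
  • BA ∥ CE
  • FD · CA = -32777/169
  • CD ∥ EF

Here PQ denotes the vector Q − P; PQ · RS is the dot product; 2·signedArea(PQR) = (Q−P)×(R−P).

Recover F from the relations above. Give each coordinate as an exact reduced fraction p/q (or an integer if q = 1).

1. F_x = -9  [EC ∥ FD ∩ CD ∥ EF]
2. F_y = -1  [EC ∥ FD ∩ CD ∥ EF]
   → F = (-9, -1)

F = (-9, -1)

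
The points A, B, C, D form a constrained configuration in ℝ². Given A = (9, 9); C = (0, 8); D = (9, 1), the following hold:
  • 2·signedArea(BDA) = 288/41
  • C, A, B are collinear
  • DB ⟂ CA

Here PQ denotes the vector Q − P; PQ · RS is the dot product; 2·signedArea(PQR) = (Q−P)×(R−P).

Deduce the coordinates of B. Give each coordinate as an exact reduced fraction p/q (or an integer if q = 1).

B = (333/41, 365/41)

1. B_x = 333/41  [C, A, B are collinear ∩ DB ⟂ CA]
2. B_y = 365/41  [C, A, B are collinear ∩ DB ⟂ CA]
   → B = (333/41, 365/41)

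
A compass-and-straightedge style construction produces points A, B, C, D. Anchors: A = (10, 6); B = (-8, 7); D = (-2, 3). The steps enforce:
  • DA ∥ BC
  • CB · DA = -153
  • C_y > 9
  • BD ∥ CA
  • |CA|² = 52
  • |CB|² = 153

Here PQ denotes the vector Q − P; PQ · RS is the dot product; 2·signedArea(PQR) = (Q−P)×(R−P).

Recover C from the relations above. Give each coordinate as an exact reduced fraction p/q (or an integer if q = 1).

1. C_x = 4  [BD ∥ CA ∩ DA ∥ BC]
2. C_y = 10  [BD ∥ CA ∩ DA ∥ BC]
   → C = (4, 10)

C = (4, 10)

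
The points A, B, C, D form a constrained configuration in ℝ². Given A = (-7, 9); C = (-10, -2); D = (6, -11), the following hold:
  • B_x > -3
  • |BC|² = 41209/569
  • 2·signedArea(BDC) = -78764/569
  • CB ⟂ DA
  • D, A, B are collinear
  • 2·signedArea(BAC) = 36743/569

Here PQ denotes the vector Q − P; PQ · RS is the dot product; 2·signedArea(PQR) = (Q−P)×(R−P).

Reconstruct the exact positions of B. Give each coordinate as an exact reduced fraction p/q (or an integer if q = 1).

1. B_x = -1630/569  [D, A, B are collinear ∩ CB ⟂ DA]
2. B_y = 1501/569  [D, A, B are collinear ∩ CB ⟂ DA]
   → B = (-1630/569, 1501/569)

B = (-1630/569, 1501/569)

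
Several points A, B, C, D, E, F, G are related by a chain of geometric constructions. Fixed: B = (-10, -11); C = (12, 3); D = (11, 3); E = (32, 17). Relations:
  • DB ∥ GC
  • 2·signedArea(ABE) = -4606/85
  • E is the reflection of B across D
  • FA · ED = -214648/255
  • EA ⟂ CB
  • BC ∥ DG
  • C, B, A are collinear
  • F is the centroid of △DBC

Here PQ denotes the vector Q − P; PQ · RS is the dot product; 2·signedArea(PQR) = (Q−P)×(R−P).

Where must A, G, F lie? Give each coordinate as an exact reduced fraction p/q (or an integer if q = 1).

1. A_x = 2769/85  [C, B, A are collinear ∩ EA ⟂ CB]
2. A_y = 1368/85  [C, B, A are collinear ∩ EA ⟂ CB]
   → A = (2769/85, 1368/85)
3. G_x = 33  [DB ∥ GC ∩ BC ∥ DG]
4. G_y = 17  [DB ∥ GC ∩ BC ∥ DG]
   → G = (33, 17)
5. F_x = 13/3  [F is the centroid of △DBC]
6. F_y = -5/3  [F is the centroid of △DBC]
   → F = (13/3, -5/3)

A = (2769/85, 1368/85)
F = (13/3, -5/3)
G = (33, 17)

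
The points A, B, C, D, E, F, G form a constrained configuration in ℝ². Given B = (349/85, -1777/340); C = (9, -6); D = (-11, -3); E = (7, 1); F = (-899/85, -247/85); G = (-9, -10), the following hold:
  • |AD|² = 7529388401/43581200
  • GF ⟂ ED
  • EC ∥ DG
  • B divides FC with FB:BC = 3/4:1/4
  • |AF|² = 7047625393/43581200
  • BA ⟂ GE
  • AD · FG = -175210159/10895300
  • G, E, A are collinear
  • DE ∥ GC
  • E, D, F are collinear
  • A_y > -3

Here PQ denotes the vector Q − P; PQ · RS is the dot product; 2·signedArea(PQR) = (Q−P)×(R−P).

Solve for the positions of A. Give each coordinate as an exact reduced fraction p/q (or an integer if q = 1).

1. A_x = 68191/32045  [G, E, A are collinear ∩ BA ⟂ GE]
2. A_y = -301161/128180  [G, E, A are collinear ∩ BA ⟂ GE]
   → A = (68191/32045, -301161/128180)

A = (68191/32045, -301161/128180)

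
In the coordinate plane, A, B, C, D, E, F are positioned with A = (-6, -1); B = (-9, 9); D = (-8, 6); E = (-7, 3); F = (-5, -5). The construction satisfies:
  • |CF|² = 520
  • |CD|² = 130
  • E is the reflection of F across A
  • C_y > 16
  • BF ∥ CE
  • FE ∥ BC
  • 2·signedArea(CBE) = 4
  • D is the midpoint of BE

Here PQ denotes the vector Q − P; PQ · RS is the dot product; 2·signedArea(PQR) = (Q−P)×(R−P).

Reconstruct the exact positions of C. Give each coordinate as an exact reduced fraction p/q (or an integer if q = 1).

1. C_x = -11  [BF ∥ CE ∩ FE ∥ BC]
2. C_y = 17  [BF ∥ CE ∩ FE ∥ BC]
   → C = (-11, 17)

C = (-11, 17)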